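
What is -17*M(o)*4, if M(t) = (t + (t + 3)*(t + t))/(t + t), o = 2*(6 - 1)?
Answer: -918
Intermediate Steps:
o = 10 (o = 2*5 = 10)
M(t) = (t + 2*t*(3 + t))/(2*t) (M(t) = (t + (3 + t)*(2*t))/((2*t)) = (t + 2*t*(3 + t))*(1/(2*t)) = (t + 2*t*(3 + t))/(2*t))
-17*M(o)*4 = -17*(7/2 + 10)*4 = -17*27/2*4 = -459/2*4 = -918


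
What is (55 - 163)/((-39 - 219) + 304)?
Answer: -54/23 ≈ -2.3478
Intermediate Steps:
(55 - 163)/((-39 - 219) + 304) = -108/(-258 + 304) = -108/46 = -108*1/46 = -54/23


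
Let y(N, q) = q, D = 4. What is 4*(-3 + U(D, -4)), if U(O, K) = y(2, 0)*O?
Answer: -12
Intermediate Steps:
U(O, K) = 0 (U(O, K) = 0*O = 0)
4*(-3 + U(D, -4)) = 4*(-3 + 0) = 4*(-3) = -12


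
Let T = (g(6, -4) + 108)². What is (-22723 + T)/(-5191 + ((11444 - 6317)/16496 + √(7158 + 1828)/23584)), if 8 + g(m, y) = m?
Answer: 5875335335168230936928/2654917703075772913335 + 47994355872848*√8986/2654917703075772913335 ≈ 2.2130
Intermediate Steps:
g(m, y) = -8 + m
T = 11236 (T = ((-8 + 6) + 108)² = (-2 + 108)² = 106² = 11236)
(-22723 + T)/(-5191 + ((11444 - 6317)/16496 + √(7158 + 1828)/23584)) = (-22723 + 11236)/(-5191 + ((11444 - 6317)/16496 + √(7158 + 1828)/23584)) = -11487/(-5191 + (5127*(1/16496) + √8986*(1/23584))) = -11487/(-5191 + (5127/16496 + √8986/23584)) = -11487/(-85625609/16496 + √8986/23584)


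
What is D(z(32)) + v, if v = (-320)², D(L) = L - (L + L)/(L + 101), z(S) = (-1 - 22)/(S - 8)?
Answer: 5900643481/57624 ≈ 1.0240e+5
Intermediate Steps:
z(S) = -23/(-8 + S)
D(L) = L - 2*L/(101 + L)
v = 102400
D(z(32)) + v = (-23/(-8 + 32))*(99 - 23/(-8 + 32))/(101 - 23/(-8 + 32)) + 102400 = (-23/24)*(99 - 23/24)/(101 - 23/24) + 102400 = (-23*1/24)*(99 - 23*1/24)/(101 - 23*1/24) + 102400 = -23*(99 - 23/24)/(24*(101 - 23/24)) + 102400 = -23/24*2353/24/2401/24 + 102400 = -23/24*24/2401*2353/24 + 102400 = -54119/57624 + 102400 = 5900643481/57624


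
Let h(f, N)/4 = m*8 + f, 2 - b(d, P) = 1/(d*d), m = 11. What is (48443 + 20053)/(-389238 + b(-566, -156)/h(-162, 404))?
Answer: -6495158954496/36909640344199 ≈ -0.17597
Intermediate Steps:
b(d, P) = 2 - 1/d**2 (b(d, P) = 2 - 1/(d*d) = 2 - 1/(d**2) = 2 - 1/d**2)
h(f, N) = 352 + 4*f (h(f, N) = 4*(11*8 + f) = 4*(88 + f) = 352 + 4*f)
(48443 + 20053)/(-389238 + b(-566, -156)/h(-162, 404)) = (48443 + 20053)/(-389238 + (2 - 1/(-566)**2)/(352 + 4*(-162))) = 68496/(-389238 + (2 - 1*1/320356)/(352 - 648)) = 68496/(-389238 + (2 - 1/320356)/(-296)) = 68496/(-389238 + (640711/320356)*(-1/296)) = 68496/(-389238 - 640711/94825376) = 68496/(-36909640344199/94825376) = 68496*(-94825376/36909640344199) = -6495158954496/36909640344199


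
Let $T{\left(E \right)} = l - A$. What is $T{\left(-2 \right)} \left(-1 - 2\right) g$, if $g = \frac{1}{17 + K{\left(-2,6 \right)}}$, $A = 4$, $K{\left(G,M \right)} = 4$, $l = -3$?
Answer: $1$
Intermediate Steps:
$g = \frac{1}{21}$ ($g = \frac{1}{17 + 4} = \frac{1}{21} \approx 0.047619$)
$T{\left(E \right)} = -7$ ($T{\left(E \right)} = -3 - 4 = -7$)
$T{\left(-2 \right)} \left(-1 - 2\right) g = - 7 \left(-1 - 2\right) \frac{1}{21} = \left(-7\right) \left(-3\right) \frac{1}{21} = 21 \cdot \frac{1}{21} = 1$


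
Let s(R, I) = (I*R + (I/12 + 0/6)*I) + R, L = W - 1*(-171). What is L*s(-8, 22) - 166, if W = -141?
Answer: -4476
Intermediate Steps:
L = 30 (L = -141 - 1*(-171) = -141 + 171 = 30)
s(R, I) = R + I**2/12 + I*R (s(R, I) = (I*R + (I*(1/12) + 0*(1/6))*I) + R = (I*R + (I/12 + 0)*I) + R = (I*R + (I/12)*I) + R = (I*R + I**2/12) + R = (I**2/12 + I*R) + R = R + I**2/12 + I*R)
L*s(-8, 22) - 166 = 30*(-8 + (1/12)*22**2 + 22*(-8)) - 166 = 30*(-8 + (1/12)*484 - 176) - 166 = 30*(-8 + 121/3 - 176) - 166 = 30*(-431/3) - 166 = -4310 - 166 = -4476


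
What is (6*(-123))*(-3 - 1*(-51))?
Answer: -35424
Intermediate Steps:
(6*(-123))*(-3 - 1*(-51)) = -738*(-3 + 51) = -738*48 = -35424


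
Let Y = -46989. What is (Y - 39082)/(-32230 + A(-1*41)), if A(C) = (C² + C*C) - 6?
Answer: 86071/28874 ≈ 2.9809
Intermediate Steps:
A(C) = -6 + 2*C² (A(C) = (C² + C²) - 6 = 2*C² - 6 = -6 + 2*C²)
(Y - 39082)/(-32230 + A(-1*41)) = (-46989 - 39082)/(-32230 + (-6 + 2*(-1*41)²)) = -86071/(-32230 + (-6 + 2*(-41)²)) = -86071/(-32230 + (-6 + 2*1681)) = -86071/(-32230 + (-6 + 3362)) = -86071/(-32230 + 3356) = -86071/(-28874) = -86071*(-1/28874) = 86071/28874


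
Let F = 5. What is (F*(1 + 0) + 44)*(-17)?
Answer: -833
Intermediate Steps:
(F*(1 + 0) + 44)*(-17) = (5*(1 + 0) + 44)*(-17) = (5*1 + 44)*(-17) = (5 + 44)*(-17) = 49*(-17) = -833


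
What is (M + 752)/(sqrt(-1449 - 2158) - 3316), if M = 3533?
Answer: -14209060/10999463 - 4285*I*sqrt(3607)/10999463 ≈ -1.2918 - 0.023397*I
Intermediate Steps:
(M + 752)/(sqrt(-1449 - 2158) - 3316) = (3533 + 752)/(sqrt(-1449 - 2158) - 3316) = 4285/(sqrt(-3607) - 3316) = 4285/(I*sqrt(3607) - 3316) = 4285/(-3316 + I*sqrt(3607))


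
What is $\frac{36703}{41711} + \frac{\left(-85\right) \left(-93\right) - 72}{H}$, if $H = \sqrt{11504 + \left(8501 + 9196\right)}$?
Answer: $\frac{36703}{41711} + \frac{7833 \sqrt{29201}}{29201} \approx 46.718$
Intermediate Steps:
$H = \sqrt{29201}$ ($H = \sqrt{11504 + 17697} = \sqrt{29201} \approx 170.88$)
$\frac{36703}{41711} + \frac{\left(-85\right) \left(-93\right) - 72}{H} = \frac{36703}{41711} + \frac{\left(-85\right) \left(-93\right) - 72}{\sqrt{29201}} = 36703 \cdot \frac{1}{41711} + \left(7905 - 72\right) \frac{\sqrt{29201}}{29201} = \frac{36703}{41711} + 7833 \frac{\sqrt{29201}}{29201} = \frac{36703}{41711} + \frac{7833 \sqrt{29201}}{29201}$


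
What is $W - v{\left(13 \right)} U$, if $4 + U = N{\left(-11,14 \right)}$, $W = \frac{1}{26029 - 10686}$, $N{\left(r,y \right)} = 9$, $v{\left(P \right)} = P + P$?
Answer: $- \frac{1994589}{15343} \approx -130.0$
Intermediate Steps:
$v{\left(P \right)} = 2 P$
$W = \frac{1}{15343} \approx 6.5176 \cdot 10^{-5}$
$U = 5$ ($U = -4 + 9 = 5$)
$W - v{\left(13 \right)} U = \frac{1}{15343} - 2 \cdot 13 \cdot 5 = \frac{1}{15343} - 26 \cdot 5 = \frac{1}{15343} - 130 = - \frac{1994589}{15343}$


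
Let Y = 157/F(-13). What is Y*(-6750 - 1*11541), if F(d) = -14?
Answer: 410241/2 ≈ 2.0512e+5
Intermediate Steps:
Y = -157/14 (Y = 157/(-14) = 157*(-1/14) = -157/14 ≈ -11.214)
Y*(-6750 - 1*11541) = -157*(-6750 - 1*11541)/14 = -157*(-6750 - 11541)/14 = -157/14*(-18291) = 410241/2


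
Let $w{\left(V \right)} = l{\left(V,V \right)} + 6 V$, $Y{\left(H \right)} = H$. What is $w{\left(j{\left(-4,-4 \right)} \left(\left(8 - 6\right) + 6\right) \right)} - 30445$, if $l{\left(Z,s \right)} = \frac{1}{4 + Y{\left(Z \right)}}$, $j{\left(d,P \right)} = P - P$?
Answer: $- \frac{121779}{4} \approx -30445.0$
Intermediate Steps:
$j{\left(d,P \right)} = 0$
$l{\left(Z,s \right)} = \frac{1}{4 + Z}$
$w{\left(V \right)} = \frac{1}{4 + V} + 6 V$
$w{\left(j{\left(-4,-4 \right)} \left(\left(8 - 6\right) + 6\right) \right)} - 30445 = \frac{1 + 6 \cdot 0 \left(\left(8 - 6\right) + 6\right) \left(4 + 0 \left(\left(8 - 6\right) + 6\right)\right)}{4 + 0 \left(\left(8 - 6\right) + 6\right)} - 30445 = \frac{1 + 6 \cdot 0 \left(2 + 6\right) \left(4 + 0 \left(2 + 6\right)\right)}{4 + 0 \left(2 + 6\right)} - 30445 = \frac{1 + 6 \cdot 0 \cdot 8 \left(4 + 0 \cdot 8\right)}{4 + 0 \cdot 8} - 30445 = \frac{1 + 6 \cdot 0 \left(4 + 0\right)}{4 + 0} - 30445 = \frac{1 + 6 \cdot 0 \cdot 4}{4} - 30445 = \frac{1 + 0}{4} - 30445 = \frac{1}{4} \cdot 1 - 30445 = \frac{1}{4} - 30445 = - \frac{121779}{4}$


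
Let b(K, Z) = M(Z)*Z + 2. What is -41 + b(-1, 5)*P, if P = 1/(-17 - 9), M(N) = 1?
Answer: -1073/26 ≈ -41.269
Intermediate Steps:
P = -1/26 (P = 1/(-26) = -1/26 ≈ -0.038462)
b(K, Z) = 2 + Z (b(K, Z) = 1*Z + 2 = Z + 2 = 2 + Z)
-41 + b(-1, 5)*P = -41 + (2 + 5)*(-1/26) = -41 + 7*(-1/26) = -41 - 7/26 = -1073/26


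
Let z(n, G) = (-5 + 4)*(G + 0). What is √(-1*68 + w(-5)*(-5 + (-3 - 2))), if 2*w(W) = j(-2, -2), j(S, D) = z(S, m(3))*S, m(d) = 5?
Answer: I*√118 ≈ 10.863*I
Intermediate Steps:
z(n, G) = -G
j(S, D) = -5*S (j(S, D) = (-1*5)*S = -5*S)
w(W) = 5 (w(W) = (-5*(-2))/2 = (½)*10 = 5)
√(-1*68 + w(-5)*(-5 + (-3 - 2))) = √(-1*68 + 5*(-5 + (-3 - 2))) = √(-68 + 5*(-5 - 5)) = √(-68 + 5*(-10)) = √(-68 - 50) = √(-118) = I*√118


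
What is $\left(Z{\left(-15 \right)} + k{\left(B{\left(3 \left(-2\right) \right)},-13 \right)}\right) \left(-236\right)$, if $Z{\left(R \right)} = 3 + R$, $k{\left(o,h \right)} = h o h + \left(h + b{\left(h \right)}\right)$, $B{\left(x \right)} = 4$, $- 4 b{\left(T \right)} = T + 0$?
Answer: $-154403$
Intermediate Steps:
$b{\left(T \right)} = - \frac{T}{4}$ ($b{\left(T \right)} = - \frac{T + 0}{4} = - \frac{T}{4}$)
$k{\left(o,h \right)} = \frac{3 h}{4} + o h^{2}$ ($k{\left(o,h \right)} = h o h + \left(h - \frac{h}{4}\right) = o h^{2} + \frac{3 h}{4} = \frac{3 h}{4} + o h^{2}$)
$\left(Z{\left(-15 \right)} + k{\left(B{\left(3 \left(-2\right) \right)},-13 \right)}\right) \left(-236\right) = \left(\left(3 - 15\right) + \frac{1}{4} \left(-13\right) \left(3 + 4 \left(-13\right) 4\right)\right) \left(-236\right) = \left(-12 + \frac{1}{4} \left(-13\right) \left(3 - 208\right)\right) \left(-236\right) = \left(-12 + \frac{1}{4} \left(-13\right) \left(-205\right)\right) \left(-236\right) = \left(-12 + \frac{2665}{4}\right) \left(-236\right) = \frac{2617}{4} \left(-236\right) = -154403$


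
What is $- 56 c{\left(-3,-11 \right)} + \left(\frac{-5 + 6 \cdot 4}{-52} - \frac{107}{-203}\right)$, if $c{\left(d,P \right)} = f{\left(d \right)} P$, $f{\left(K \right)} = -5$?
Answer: $- \frac{32510773}{10556} \approx -3079.8$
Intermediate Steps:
$c{\left(d,P \right)} = - 5 P$
$- 56 c{\left(-3,-11 \right)} + \left(\frac{-5 + 6 \cdot 4}{-52} - \frac{107}{-203}\right) = - 56 \left(\left(-5\right) \left(-11\right)\right) + \left(\frac{-5 + 6 \cdot 4}{-52} - \frac{107}{-203}\right) = \left(-56\right) 55 + \left(\left(-5 + 24\right) \left(- \frac{1}{52}\right) - - \frac{107}{203}\right) = -3080 + \left(19 \left(- \frac{1}{52}\right) + \frac{107}{203}\right) = -3080 + \left(- \frac{19}{52} + \frac{107}{203}\right) = -3080 + \frac{1707}{10556} = - \frac{32510773}{10556}$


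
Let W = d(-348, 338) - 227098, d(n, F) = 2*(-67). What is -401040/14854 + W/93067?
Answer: -20349446904/691208609 ≈ -29.440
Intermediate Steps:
d(n, F) = -134
W = -227232 (W = -134 - 227098 = -227232)
-401040/14854 + W/93067 = -401040/14854 - 227232/93067 = -401040*1/14854 - 227232*1/93067 = -200520/7427 - 227232/93067 = -20349446904/691208609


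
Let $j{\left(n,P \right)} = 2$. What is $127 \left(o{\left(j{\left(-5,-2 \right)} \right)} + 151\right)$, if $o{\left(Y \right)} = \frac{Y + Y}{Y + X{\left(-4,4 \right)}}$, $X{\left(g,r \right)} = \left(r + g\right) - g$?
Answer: $\frac{57785}{3} \approx 19262.0$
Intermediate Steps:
$X{\left(g,r \right)} = r$ ($X{\left(g,r \right)} = \left(g + r\right) - g = r$)
$o{\left(Y \right)} = \frac{2 Y}{4 + Y}$ ($o{\left(Y \right)} = \frac{Y + Y}{Y + 4} = \frac{2 Y}{4 + Y}$)
$127 \left(o{\left(j{\left(-5,-2 \right)} \right)} + 151\right) = 127 \left(2 \cdot 2 \frac{1}{4 + 2} + 151\right) = 127 \left(2 \cdot 2 \cdot \frac{1}{6} + 151\right) = 127 \left(\frac{2}{3} + 151\right) = 127 \cdot \frac{455}{3} = \frac{57785}{3}$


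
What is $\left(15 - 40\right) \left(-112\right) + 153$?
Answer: $2953$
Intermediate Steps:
$\left(15 - 40\right) \left(-112\right) + 153 = \left(-25\right) \left(-112\right) + 153 = 2800 + 153 = 2953$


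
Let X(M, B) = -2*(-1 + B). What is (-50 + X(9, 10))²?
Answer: 4624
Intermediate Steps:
X(M, B) = 2 - 2*B
(-50 + X(9, 10))² = (-50 + (2 - 2*10))² = (-50 + (2 - 20))² = (-50 - 18)² = (-68)² = 4624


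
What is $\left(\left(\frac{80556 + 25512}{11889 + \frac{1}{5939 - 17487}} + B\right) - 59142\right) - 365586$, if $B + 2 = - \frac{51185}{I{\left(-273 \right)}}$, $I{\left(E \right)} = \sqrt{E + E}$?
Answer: $- \frac{58311728375566}{137294171} + \frac{51185 i \sqrt{546}}{546} \approx -4.2472 \cdot 10^{5} + 2190.5 i$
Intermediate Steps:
$I{\left(E \right)} = \sqrt{2} \sqrt{E}$ ($I{\left(E \right)} = \sqrt{2 E} = \sqrt{2} \sqrt{E}$)
$B = -2 + \frac{51185 i \sqrt{546}}{546}$ ($B = -2 - \frac{51185}{\sqrt{2} \sqrt{-273}} = -2 - \frac{51185}{\sqrt{2} i \sqrt{273}} = -2 - \frac{51185}{i \sqrt{546}} = -2 - 51185 \left(- \frac{i \sqrt{546}}{546}\right) = -2 + \frac{51185 i \sqrt{546}}{546} \approx -2.0 + 2190.5 i$)
$\left(\left(\frac{80556 + 25512}{11889 + \frac{1}{5939 - 17487}} + B\right) - 59142\right) - 365586 = \left(\left(\frac{80556 + 25512}{11889 + \frac{1}{5939 - 17487}} - \left(2 - \frac{51185 i \sqrt{546}}{546}\right)\right) - 59142\right) - 365586 = \left(\left(\frac{106068}{11889 + \frac{1}{-11548}} - \left(2 - \frac{51185 i \sqrt{546}}{546}\right)\right) - 59142\right) - 365586 = \left(\left(\frac{106068}{11889 - \frac{1}{11548}} - \left(2 - \frac{51185 i \sqrt{546}}{546}\right)\right) - 59142\right) - 365586 = \left(\left(\frac{106068}{\frac{137294171}{11548}} - \left(2 - \frac{51185 i \sqrt{546}}{546}\right)\right) - 59142\right) - 365586 = \left(\left(106068 \cdot \frac{11548}{137294171} - \left(2 - \frac{51185 i \sqrt{546}}{546}\right)\right) - 59142\right) - 365586 = \left(\left(\frac{1224873264}{137294171} - \left(2 - \frac{51185 i \sqrt{546}}{546}\right)\right) - 59142\right) - 365586 = \left(\left(\frac{950284922}{137294171} + \frac{51185 i \sqrt{546}}{546}\right) - 59142\right) - 365586 = \left(- \frac{8118901576360}{137294171} + \frac{51185 i \sqrt{546}}{546}\right) - 365586 = - \frac{58311728375566}{137294171} + \frac{51185 i \sqrt{546}}{546}$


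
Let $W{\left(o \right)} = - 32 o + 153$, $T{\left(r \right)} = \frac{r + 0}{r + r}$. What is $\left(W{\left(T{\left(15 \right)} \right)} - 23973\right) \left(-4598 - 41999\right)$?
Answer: $1110686092$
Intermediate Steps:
$T{\left(r \right)} = \frac{1}{2}$ ($T{\left(r \right)} = \frac{r}{2 r} = r \frac{1}{2 r} = \frac{1}{2}$)
$W{\left(o \right)} = 153 - 32 o$
$\left(W{\left(T{\left(15 \right)} \right)} - 23973\right) \left(-4598 - 41999\right) = \left(\left(153 - 16\right) - 23973\right) \left(-4598 - 41999\right) = \left(\left(153 - 16\right) - 23973\right) \left(-46597\right) = \left(137 - 23973\right) \left(-46597\right) = \left(-23836\right) \left(-46597\right) = 1110686092$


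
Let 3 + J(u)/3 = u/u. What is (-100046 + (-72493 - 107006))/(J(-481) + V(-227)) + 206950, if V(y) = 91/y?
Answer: 364155065/1453 ≈ 2.5062e+5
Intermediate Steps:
J(u) = -6 (J(u) = -9 + 3*(u/u) = -9 + 3*1 = -9 + 3 = -6)
(-100046 + (-72493 - 107006))/(J(-481) + V(-227)) + 206950 = (-100046 + (-72493 - 107006))/(-6 + 91/(-227)) + 206950 = (-100046 - 179499)/(-6 + 91*(-1/227)) + 206950 = -279545/(-6 - 91/227) + 206950 = -279545/(-1453/227) + 206950 = -279545*(-227/1453) + 206950 = 63456715/1453 + 206950 = 364155065/1453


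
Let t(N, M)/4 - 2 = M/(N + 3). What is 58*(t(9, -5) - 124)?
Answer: -20474/3 ≈ -6824.7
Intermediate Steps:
t(N, M) = 8 + 4*M/(3 + N) (t(N, M) = 8 + 4*(M/(N + 3)) = 8 + 4*(M/(3 + N)) = 8 + 4*M/(3 + N))
58*(t(9, -5) - 124) = 58*(4*(6 - 5 + 2*9)/(3 + 9) - 124) = 58*(4*(6 - 5 + 18)/12 - 124) = 58*(4*(1/12)*19 - 124) = 58*(19/3 - 124) = 58*(-353/3) = -20474/3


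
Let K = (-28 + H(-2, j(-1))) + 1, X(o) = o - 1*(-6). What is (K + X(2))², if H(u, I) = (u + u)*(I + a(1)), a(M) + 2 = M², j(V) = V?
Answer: 121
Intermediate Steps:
X(o) = 6 + o (X(o) = o + 6 = 6 + o)
a(M) = -2 + M²
H(u, I) = 2*u*(-1 + I) (H(u, I) = (u + u)*(I + (-2 + 1²)) = (2*u)*(I + (-2 + 1)) = (2*u)*(I - 1) = (2*u)*(-1 + I) = 2*u*(-1 + I))
K = -19 (K = (-28 + 2*(-2)*(-1 - 1)) + 1 = (-28 + 2*(-2)*(-2)) + 1 = (-28 + 8) + 1 = -20 + 1 = -19)
(K + X(2))² = (-19 + (6 + 2))² = (-19 + 8)² = (-11)² = 121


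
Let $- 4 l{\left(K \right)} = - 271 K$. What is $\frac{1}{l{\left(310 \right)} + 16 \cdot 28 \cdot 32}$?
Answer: $\frac{2}{70677} \approx 2.8298 \cdot 10^{-5}$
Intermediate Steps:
$l{\left(K \right)} = \frac{271 K}{4}$ ($l{\left(K \right)} = - \frac{\left(-271\right) K}{4} = \frac{271 K}{4}$)
$\frac{1}{l{\left(310 \right)} + 16 \cdot 28 \cdot 32} = \frac{1}{\frac{271}{4} \cdot 310 + 16 \cdot 28 \cdot 32} = \frac{1}{\frac{42005}{2} + 448 \cdot 32} = \frac{1}{\frac{42005}{2} + 14336} = \frac{1}{\frac{70677}{2}} = \frac{2}{70677}$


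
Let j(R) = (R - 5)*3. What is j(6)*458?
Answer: 1374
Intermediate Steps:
j(R) = -15 + 3*R (j(R) = (-5 + R)*3 = -15 + 3*R)
j(6)*458 = (-15 + 3*6)*458 = (-15 + 18)*458 = 3*458 = 1374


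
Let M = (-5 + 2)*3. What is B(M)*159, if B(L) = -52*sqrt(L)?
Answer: -24804*I ≈ -24804.0*I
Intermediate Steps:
M = -9 (M = -3*3 = -9)
B(M)*159 = -156*I*159 = -24804*I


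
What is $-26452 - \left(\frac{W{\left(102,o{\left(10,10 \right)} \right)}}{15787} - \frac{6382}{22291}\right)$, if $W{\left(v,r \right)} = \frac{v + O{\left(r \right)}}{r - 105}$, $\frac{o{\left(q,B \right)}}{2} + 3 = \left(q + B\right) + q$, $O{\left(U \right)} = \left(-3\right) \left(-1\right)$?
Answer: $- \frac{158245691141665}{5982436289} \approx -26452.0$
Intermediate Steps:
$O{\left(U \right)} = 3$
$o{\left(q,B \right)} = -6 + 2 B + 4 q$ ($o{\left(q,B \right)} = -6 + 2 \left(\left(q + B\right) + q\right) = -6 + 2 \left(\left(B + q\right) + q\right) = -6 + 2 \left(B + 2 q\right) = -6 + \left(2 B + 4 q\right) = -6 + 2 B + 4 q$)
$W{\left(v,r \right)} = \frac{3 + v}{-105 + r}$ ($W{\left(v,r \right)} = \frac{v + 3}{r - 105} = \frac{3 + v}{-105 + r}$)
$-26452 - \left(\frac{W{\left(102,o{\left(10,10 \right)} \right)}}{15787} - \frac{6382}{22291}\right) = -26452 - \left(\frac{\frac{1}{-105 + \left(-6 + 2 \cdot 10 + 4 \cdot 10\right)} \left(3 + 102\right)}{15787} - \frac{6382}{22291}\right) = -26452 - \left(\frac{1}{-105 + \left(-6 + 20 + 40\right)} 105 \cdot \frac{1}{15787} - \frac{6382}{22291}\right) = -26452 - \left(\frac{1}{-105 + 54} \cdot 105 \cdot \frac{1}{15787} - \frac{6382}{22291}\right) = -26452 - \left(\frac{1}{-51} \cdot 105 \cdot \frac{1}{15787} - \frac{6382}{22291}\right) = -26452 - \left(\left(- \frac{1}{51}\right) 105 \cdot \frac{1}{15787} - \frac{6382}{22291}\right) = -26452 - \left(\left(- \frac{35}{17}\right) \frac{1}{15787} - \frac{6382}{22291}\right) = -26452 - \left(- \frac{35}{268379} - \frac{6382}{22291}\right) = -26452 - - \frac{1713574963}{5982436289} = -26452 + \frac{1713574963}{5982436289} = - \frac{158245691141665}{5982436289}$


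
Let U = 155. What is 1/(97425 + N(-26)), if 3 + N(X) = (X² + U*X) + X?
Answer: 1/94042 ≈ 1.0634e-5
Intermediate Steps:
N(X) = -3 + X² + 156*X (N(X) = -3 + ((X² + 155*X) + X) = -3 + (X² + 156*X) = -3 + X² + 156*X)
1/(97425 + N(-26)) = 1/(97425 + (-3 + (-26)² + 156*(-26))) = 1/(97425 + (-3 + 676 - 4056)) = 1/(97425 - 3383) = 1/94042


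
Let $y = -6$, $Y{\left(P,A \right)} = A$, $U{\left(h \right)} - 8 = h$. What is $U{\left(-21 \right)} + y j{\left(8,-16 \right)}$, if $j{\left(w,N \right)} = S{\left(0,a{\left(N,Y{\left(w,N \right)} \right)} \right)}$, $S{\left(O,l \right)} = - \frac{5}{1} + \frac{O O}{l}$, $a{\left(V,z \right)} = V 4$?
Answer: $17$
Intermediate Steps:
$U{\left(h \right)} = 8 + h$
$a{\left(V,z \right)} = 4 V$
$S{\left(O,l \right)} = -5 + \frac{O^{2}}{l}$ ($S{\left(O,l \right)} = \left(-5\right) 1 + \frac{O^{2}}{l} = -5 + \frac{O^{2}}{l}$)
$j{\left(w,N \right)} = -5$ ($j{\left(w,N \right)} = -5 + \frac{0^{2}}{4 N} = -5 + 0 \frac{1}{4 N} = -5 + 0 = -5$)
$U{\left(-21 \right)} + y j{\left(8,-16 \right)} = \left(8 - 21\right) - -30 = -13 + 30 = 17$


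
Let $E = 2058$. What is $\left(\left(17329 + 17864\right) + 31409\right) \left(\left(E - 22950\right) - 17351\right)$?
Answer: $-2547060286$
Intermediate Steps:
$\left(\left(17329 + 17864\right) + 31409\right) \left(\left(E - 22950\right) - 17351\right) = \left(\left(17329 + 17864\right) + 31409\right) \left(\left(2058 - 22950\right) - 17351\right) = \left(35193 + 31409\right) \left(\left(2058 - 22950\right) - 17351\right) = 66602 \left(-20892 - 17351\right) = 66602 \left(-38243\right) = -2547060286$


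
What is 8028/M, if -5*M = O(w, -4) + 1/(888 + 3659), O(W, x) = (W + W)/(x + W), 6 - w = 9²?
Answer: -14418809820/682129 ≈ -21138.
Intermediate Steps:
w = -75 (w = 6 - 1*9² = 6 - 1*81 = 6 - 81 = -75)
O(W, x) = 2*W/(W + x) (O(W, x) = (2*W)/(W + x) = 2*W/(W + x))
M = -682129/1796065 (M = -(2*(-75)/(-75 - 4) + 1/(888 + 3659))/5 = -(2*(-75)/(-79) + 1/4547)/5 = -(2*(-75)*(-1/79) + 1/4547)/5 = -(150/79 + 1/4547)/5 = -⅕*682129/359213 = -682129/1796065 ≈ -0.37979)
8028/M = 8028/(-682129/1796065) = 8028*(-1796065/682129) = -14418809820/682129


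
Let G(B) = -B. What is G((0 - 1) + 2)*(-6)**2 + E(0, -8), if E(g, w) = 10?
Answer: -26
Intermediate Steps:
G((0 - 1) + 2)*(-6)**2 + E(0, -8) = -((0 - 1) + 2)*(-6)**2 + 10 = -(-1 + 2)*36 + 10 = -1*1*36 + 10 = -1*36 + 10 = -36 + 10 = -26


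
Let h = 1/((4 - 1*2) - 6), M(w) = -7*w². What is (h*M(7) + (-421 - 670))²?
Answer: 16168441/16 ≈ 1.0105e+6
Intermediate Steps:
h = -¼ (h = 1/((4 - 2) - 6) = 1/(2 - 6) = 1/(-4) = -¼ ≈ -0.25000)
(h*M(7) + (-421 - 670))² = (-(-7)*7²/4 + (-421 - 670))² = (-(-7)*49/4 - 1091)² = (-¼*(-343) - 1091)² = (343/4 - 1091)² = (-4021/4)² = 16168441/16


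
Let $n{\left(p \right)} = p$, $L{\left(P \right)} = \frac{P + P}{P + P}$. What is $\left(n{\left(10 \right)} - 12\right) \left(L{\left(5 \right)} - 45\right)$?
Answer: $88$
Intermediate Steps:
$L{\left(P \right)} = 1$ ($L{\left(P \right)} = \frac{2 P}{2 P} = 2 P \frac{1}{2 P} = 1$)
$\left(n{\left(10 \right)} - 12\right) \left(L{\left(5 \right)} - 45\right) = \left(10 - 12\right) \left(1 - 45\right) = \left(-2\right) \left(-44\right) = 88$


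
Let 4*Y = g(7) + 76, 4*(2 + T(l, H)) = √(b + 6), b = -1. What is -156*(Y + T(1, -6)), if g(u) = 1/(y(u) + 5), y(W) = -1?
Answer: -10647/4 - 39*√5 ≈ -2749.0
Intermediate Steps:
T(l, H) = -2 + √5/4 (T(l, H) = -2 + √(-1 + 6)/4 = -2 + √5/4)
g(u) = ¼ (g(u) = 1/(-1 + 5) = 1/4 = ¼)
Y = 305/16 (Y = (¼ + 76)/4 = (¼)*(305/4) = 305/16 ≈ 19.063)
-156*(Y + T(1, -6)) = -156*(305/16 + (-2 + √5/4)) = -156*(273/16 + √5/4) = -10647/4 - 39*√5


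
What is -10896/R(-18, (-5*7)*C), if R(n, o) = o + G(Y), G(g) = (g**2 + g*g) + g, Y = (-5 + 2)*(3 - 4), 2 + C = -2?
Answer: -10896/161 ≈ -67.677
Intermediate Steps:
C = -4 (C = -2 - 2 = -4)
Y = 3 (Y = -3*(-1) = 3)
G(g) = g + 2*g**2 (G(g) = (g**2 + g**2) + g = 2*g**2 + g = g + 2*g**2)
R(n, o) = 21 + o (R(n, o) = o + 3*(1 + 2*3) = o + 3*(1 + 6) = o + 3*7 = o + 21 = 21 + o)
-10896/R(-18, (-5*7)*C) = -10896/(21 - 5*7*(-4)) = -10896/(21 - 35*(-4)) = -10896/(21 + 140) = -10896/161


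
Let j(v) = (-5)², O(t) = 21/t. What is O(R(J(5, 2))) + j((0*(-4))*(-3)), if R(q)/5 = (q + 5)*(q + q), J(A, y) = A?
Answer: 12521/500 ≈ 25.042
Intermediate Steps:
R(q) = 10*q*(5 + q) (R(q) = 5*((q + 5)*(q + q)) = 5*((5 + q)*(2*q)) = 5*(2*q*(5 + q)) = 10*q*(5 + q))
j(v) = 25
O(R(J(5, 2))) + j((0*(-4))*(-3)) = 21/((10*5*(5 + 5))) + 25 = 21/((10*5*10)) + 25 = 21/500 + 25 = 12521/500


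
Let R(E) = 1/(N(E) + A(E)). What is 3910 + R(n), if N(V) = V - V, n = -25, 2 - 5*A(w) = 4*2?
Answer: 23455/6 ≈ 3909.2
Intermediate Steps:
A(w) = -6/5 (A(w) = 2/5 - 4*2/5 = 2/5 - 1/5*8 = 2/5 - 8/5 = -6/5)
N(V) = 0
R(E) = -5/6 (R(E) = 1/(0 - 6/5) = 1/(-6/5) = -5/6)
3910 + R(n) = 3910 - 5/6 = 23455/6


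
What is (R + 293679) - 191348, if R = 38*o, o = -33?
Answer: 101077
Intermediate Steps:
R = -1254 (R = 38*(-33) = -1254)
(R + 293679) - 191348 = (-1254 + 293679) - 191348 = 292425 - 191348 = 101077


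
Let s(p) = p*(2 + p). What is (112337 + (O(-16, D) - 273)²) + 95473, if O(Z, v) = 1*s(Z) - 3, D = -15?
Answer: 210514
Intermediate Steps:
O(Z, v) = -3 + Z*(2 + Z) (O(Z, v) = 1*(Z*(2 + Z)) - 3 = Z*(2 + Z) - 3 = -3 + Z*(2 + Z))
(112337 + (O(-16, D) - 273)²) + 95473 = (112337 + ((-3 - 16*(2 - 16)) - 273)²) + 95473 = (112337 + ((-3 - 16*(-14)) - 273)²) + 95473 = (112337 + ((-3 + 224) - 273)²) + 95473 = (112337 + (221 - 273)²) + 95473 = (112337 + (-52)²) + 95473 = (112337 + 2704) + 95473 = 115041 + 95473 = 210514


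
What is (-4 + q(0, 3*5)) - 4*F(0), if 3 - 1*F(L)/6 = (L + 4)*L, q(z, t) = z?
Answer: -76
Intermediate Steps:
F(L) = 18 - 6*L*(4 + L) (F(L) = 18 - 6*(L + 4)*L = 18 - 6*(4 + L)*L = 18 - 6*L*(4 + L))
(-4 + q(0, 3*5)) - 4*F(0) = (-4 + 0) - 4*(18 - 24*0 - 6*0**2) = -4 - 4*(18 + 0 - 6*0) = -4 - 4*(18 + 0 + 0) = -4 - 4*18 = -4 - 72 = -76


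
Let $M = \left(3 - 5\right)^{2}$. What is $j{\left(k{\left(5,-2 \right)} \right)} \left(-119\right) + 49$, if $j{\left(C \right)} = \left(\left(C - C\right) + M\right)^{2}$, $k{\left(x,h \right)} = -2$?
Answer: $-1855$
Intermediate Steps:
$M = 4$ ($M = \left(-2\right)^{2} = 4$)
$j{\left(C \right)} = 16$ ($j{\left(C \right)} = \left(\left(C - C\right) + 4\right)^{2} = \left(0 + 4\right)^{2} = 4^{2} = 16$)
$j{\left(k{\left(5,-2 \right)} \right)} \left(-119\right) + 49 = 16 \left(-119\right) + 49 = -1904 + 49 = -1855$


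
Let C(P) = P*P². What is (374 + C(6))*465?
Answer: 274350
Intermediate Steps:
C(P) = P³
(374 + C(6))*465 = (374 + 6³)*465 = (374 + 216)*465 = 590*465 = 274350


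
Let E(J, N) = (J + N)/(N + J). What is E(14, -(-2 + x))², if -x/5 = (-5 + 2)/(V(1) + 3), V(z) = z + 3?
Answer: 1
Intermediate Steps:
V(z) = 3 + z
x = 15/7 (x = -5*(-5 + 2)/((3 + 1) + 3) = -(-15)/(4 + 3) = -(-15)/7 = -5*(-3/7) = 15/7 ≈ 2.1429)
E(J, N) = 1 (E(J, N) = (J + N)/(J + N) = 1)
E(14, -(-2 + x))² = 1² = 1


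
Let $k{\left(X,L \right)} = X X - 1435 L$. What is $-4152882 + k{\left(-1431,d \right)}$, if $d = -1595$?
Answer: $183704$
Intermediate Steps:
$k{\left(X,L \right)} = X^{2} - 1435 L$
$-4152882 + k{\left(-1431,d \right)} = -4152882 + \left(\left(-1431\right)^{2} - -2288825\right) = -4152882 + \left(2047761 + 2288825\right) = -4152882 + 4336586 = 183704$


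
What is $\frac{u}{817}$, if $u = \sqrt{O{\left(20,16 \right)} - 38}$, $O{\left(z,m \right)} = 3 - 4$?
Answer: $\frac{i \sqrt{39}}{817} \approx 0.0076438 i$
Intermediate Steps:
$O{\left(z,m \right)} = -1$ ($O{\left(z,m \right)} = 3 - 4 = -1$)
$u = i \sqrt{39}$ ($u = \sqrt{-1 - 38} = \sqrt{-39} = i \sqrt{39} \approx 6.245 i$)
$\frac{u}{817} = \frac{i \sqrt{39}}{817}$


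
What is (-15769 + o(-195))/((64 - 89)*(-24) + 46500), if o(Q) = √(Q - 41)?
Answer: -15769/47100 + I*√59/23550 ≈ -0.3348 + 0.00032616*I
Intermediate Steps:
o(Q) = √(-41 + Q)
(-15769 + o(-195))/((64 - 89)*(-24) + 46500) = (-15769 + √(-41 - 195))/((64 - 89)*(-24) + 46500) = (-15769 + √(-236))/(-25*(-24) + 46500) = (-15769 + 2*I*√59)/(600 + 46500) = (-15769 + 2*I*√59)/47100 = (-15769 + 2*I*√59)*(1/47100) = -15769/47100 + I*√59/23550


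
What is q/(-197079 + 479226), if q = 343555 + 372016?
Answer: 715571/282147 ≈ 2.5362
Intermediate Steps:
q = 715571
q/(-197079 + 479226) = 715571/(-197079 + 479226) = 715571/282147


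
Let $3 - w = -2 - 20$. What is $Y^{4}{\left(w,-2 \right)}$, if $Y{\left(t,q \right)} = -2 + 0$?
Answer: $16$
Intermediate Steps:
$w = 25$ ($w = 3 - \left(-2 - 20\right) = 3 - -22 = 3 + 22 = 25$)
$Y{\left(t,q \right)} = -2$
$Y^{4}{\left(w,-2 \right)} = \left(-2\right)^{4} = 16$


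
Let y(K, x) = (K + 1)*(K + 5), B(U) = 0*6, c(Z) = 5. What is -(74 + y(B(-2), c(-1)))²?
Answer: -6241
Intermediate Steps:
B(U) = 0
y(K, x) = (1 + K)*(5 + K)
-(74 + y(B(-2), c(-1)))² = -(74 + (5 + 0² + 6*0))² = -(74 + (5 + 0 + 0))² = -(74 + 5)² = -1*79² = -1*6241 = -6241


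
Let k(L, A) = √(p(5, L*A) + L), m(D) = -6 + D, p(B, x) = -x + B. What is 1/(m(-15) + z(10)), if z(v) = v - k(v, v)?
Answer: I/(√85 - 11*I) ≈ -0.053398 + 0.044755*I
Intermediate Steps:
p(B, x) = B - x
k(L, A) = √(5 + L - A*L) (k(L, A) = √((5 - L*A) + L) = √((5 - A*L) + L) = √(5 + L - A*L))
z(v) = v - √(5 + v - v²) (z(v) = v - √(5 + v - v*v) = v - √(5 + v - v²))
1/(m(-15) + z(10)) = 1/((-6 - 15) + (10 - √(5 + 10 - 1*10²))) = 1/(-21 + (10 - √(5 + 10 - 1*100))) = 1/(-21 + (10 - √(5 + 10 - 100))) = 1/(-21 + (10 - √(-85))) = 1/(-21 + (10 - I*√85)) = 1/(-11 - I*√85)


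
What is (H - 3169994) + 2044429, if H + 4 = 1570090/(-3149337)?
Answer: -3544797667843/3149337 ≈ -1.1256e+6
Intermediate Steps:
H = -14167438/3149337 (H = -4 + 1570090/(-3149337) = -4 + 1570090*(-1/3149337) = -4 - 1570090/3149337 = -14167438/3149337 ≈ -4.4985)
(H - 3169994) + 2044429 = (-14167438/3149337 - 3169994) + 2044429 = -9983393561416/3149337 + 2044429 = -3544797667843/3149337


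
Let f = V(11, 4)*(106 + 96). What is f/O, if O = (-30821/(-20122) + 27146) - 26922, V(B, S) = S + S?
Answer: 32517152/4538149 ≈ 7.1653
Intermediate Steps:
V(B, S) = 2*S
O = 4538149/20122 (O = (-30821*(-1/20122) + 27146) - 26922 = (30821/20122 + 27146) - 26922 = 546262633/20122 - 26922 = 4538149/20122 ≈ 225.53)
f = 1616 (f = (2*4)*(106 + 96) = 8*202 = 1616)
f/O = 1616/(4538149/20122) = 1616*(20122/4538149) = 32517152/4538149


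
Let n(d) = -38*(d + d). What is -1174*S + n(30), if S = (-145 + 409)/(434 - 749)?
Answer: -136088/105 ≈ -1296.1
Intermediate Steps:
n(d) = -76*d
S = -88/105 (S = 264/(-315) = 264*(-1/315) = -88/105 ≈ -0.83809)
-1174*S + n(30) = -1174*(-88/105) - 76*30 = 103312/105 - 2280 = -136088/105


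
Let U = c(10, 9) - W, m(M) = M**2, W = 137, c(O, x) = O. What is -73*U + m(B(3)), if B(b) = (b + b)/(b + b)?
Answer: 9272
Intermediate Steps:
B(b) = 1 (B(b) = (2*b)/((2*b)) = (2*b)*(1/(2*b)) = 1)
U = -127 (U = 10 - 1*137 = 10 - 137 = -127)
-73*U + m(B(3)) = -73*(-127) + 1**2 = 9271 + 1 = 9272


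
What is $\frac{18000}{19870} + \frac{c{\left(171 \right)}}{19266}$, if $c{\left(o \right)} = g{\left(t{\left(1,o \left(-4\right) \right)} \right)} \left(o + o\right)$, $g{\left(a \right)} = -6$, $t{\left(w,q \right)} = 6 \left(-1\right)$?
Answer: $\frac{268434}{335803} \approx 0.79938$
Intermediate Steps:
$t{\left(w,q \right)} = -6$
$c{\left(o \right)} = - 12 o$ ($c{\left(o \right)} = - 6 \left(o + o\right) = - 6 \cdot 2 o = - 12 o$)
$\frac{18000}{19870} + \frac{c{\left(171 \right)}}{19266} = \frac{18000}{19870} + \frac{\left(-12\right) 171}{19266} = 18000 \cdot \frac{1}{19870} - \frac{18}{169} = \frac{1800}{1987} - \frac{18}{169} = \frac{268434}{335803}$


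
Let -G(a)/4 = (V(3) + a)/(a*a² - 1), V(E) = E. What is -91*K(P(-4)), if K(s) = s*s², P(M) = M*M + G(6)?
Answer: -3589302377024/9938375 ≈ -3.6116e+5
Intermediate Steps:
G(a) = -4*(3 + a)/(-1 + a³) (G(a) = -4*(3 + a)/(a*a² - 1) = -4*(3 + a)/(a³ - 1) = -4*(3 + a)/(-1 + a³))
P(M) = -36/215 + M² (P(M) = M*M + 4*(-3 - 1*6)/(-1 + 6³) = M² + 4*(-3 - 6)/(-1 + 216) = M² + 4*(-9)/215 = M² + 4*(1/215)*(-9) = M² - 36/215 = -36/215 + M²)
K(s) = s³
-91*K(P(-4)) = -91*(-36/215 + (-4)²)³ = -91*(-36/215 + 16)³ = -91*(3404/215)³ = -91*39442883264/9938375 = -3589302377024/9938375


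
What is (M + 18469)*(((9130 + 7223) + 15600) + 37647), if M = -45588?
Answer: -1887482400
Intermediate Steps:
(M + 18469)*(((9130 + 7223) + 15600) + 37647) = (-45588 + 18469)*(((9130 + 7223) + 15600) + 37647) = -27119*((16353 + 15600) + 37647) = -27119*(31953 + 37647) = -27119*69600 = -1887482400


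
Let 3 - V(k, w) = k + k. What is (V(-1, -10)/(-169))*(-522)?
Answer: 2610/169 ≈ 15.444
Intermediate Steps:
V(k, w) = 3 - 2*k (V(k, w) = 3 - (k + k) = 3 - 2*k)
(V(-1, -10)/(-169))*(-522) = ((3 - 2*(-1))/(-169))*(-522) = ((3 + 2)*(-1/169))*(-522) = (5*(-1/169))*(-522) = -5/169*(-522) = 2610/169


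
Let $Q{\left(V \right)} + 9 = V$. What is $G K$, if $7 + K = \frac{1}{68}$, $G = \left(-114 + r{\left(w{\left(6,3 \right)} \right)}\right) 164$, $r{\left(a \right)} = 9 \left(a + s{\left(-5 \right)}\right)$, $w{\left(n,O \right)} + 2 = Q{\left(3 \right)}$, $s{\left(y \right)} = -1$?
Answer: $\frac{3797625}{17} \approx 2.2339 \cdot 10^{5}$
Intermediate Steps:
$Q{\left(V \right)} = -9 + V$
$w{\left(n,O \right)} = -8$ ($w{\left(n,O \right)} = -2 + \left(-9 + 3\right) = -2 - 6 = -8$)
$r{\left(a \right)} = -9 + 9 a$ ($r{\left(a \right)} = 9 \left(a - 1\right) = 9 \left(-1 + a\right) = -9 + 9 a$)
$G = -31980$ ($G = \left(-114 + \left(-9 + 9 \left(-8\right)\right)\right) 164 = \left(-114 - 81\right) 164 = \left(-195\right) 164 = -31980$)
$K = - \frac{475}{68}$ ($K = -7 + \frac{1}{68} = - \frac{475}{68} \approx -6.9853$)
$G K = \left(-31980\right) \left(- \frac{475}{68}\right) = \frac{3797625}{17}$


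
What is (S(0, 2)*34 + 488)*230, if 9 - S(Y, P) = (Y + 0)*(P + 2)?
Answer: 182620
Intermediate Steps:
S(Y, P) = 9 - Y*(2 + P) (S(Y, P) = 9 - (Y + 0)*(P + 2) = 9 - Y*(2 + P))
(S(0, 2)*34 + 488)*230 = ((9 - 2*0 - 1*2*0)*34 + 488)*230 = ((9 + 0 + 0)*34 + 488)*230 = (9*34 + 488)*230 = (306 + 488)*230 = 794*230 = 182620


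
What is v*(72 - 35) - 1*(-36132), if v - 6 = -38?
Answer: 34948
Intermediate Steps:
v = -32 (v = 6 - 38 = -32)
v*(72 - 35) - 1*(-36132) = -32*(72 - 35) - 1*(-36132) = -32*37 + 36132 = -1184 + 36132 = 34948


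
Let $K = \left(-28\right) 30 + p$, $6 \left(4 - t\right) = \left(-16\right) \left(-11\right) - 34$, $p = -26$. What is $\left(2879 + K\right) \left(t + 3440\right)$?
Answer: $6885131$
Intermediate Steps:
$t = - \frac{59}{3}$ ($t = 4 - \frac{\left(-16\right) \left(-11\right) - 34}{6} = 4 - \frac{176 - 34}{6} = 4 - \frac{71}{3} = - \frac{59}{3} \approx -19.667$)
$K = -866$ ($K = \left(-28\right) 30 - 26 = -840 - 26 = -866$)
$\left(2879 + K\right) \left(t + 3440\right) = \left(2879 - 866\right) \left(- \frac{59}{3} + 3440\right) = 2013 \cdot \frac{10261}{3} = 6885131$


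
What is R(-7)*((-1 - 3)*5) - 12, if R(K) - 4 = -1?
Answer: -72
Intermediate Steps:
R(K) = 3 (R(K) = 4 - 1 = 3)
R(-7)*((-1 - 3)*5) - 12 = 3*((-1 - 3)*5) - 12 = 3*(-4*5) - 12 = 3*(-20) - 12 = -60 - 12 = -72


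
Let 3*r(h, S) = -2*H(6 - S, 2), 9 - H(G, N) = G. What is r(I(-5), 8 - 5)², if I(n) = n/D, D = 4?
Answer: 16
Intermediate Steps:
H(G, N) = 9 - G
I(n) = n/4
r(h, S) = -2 - 2*S/3 (r(h, S) = (-2*(9 - (6 - S)))/3 = (-2*(9 + (-6 + S)))/3 = (-2*(3 + S))/3 = (-6 - 2*S)/3 = -2 - 2*S/3)
r(I(-5), 8 - 5)² = (-2 - 2*(8 - 5)/3)² = (-2 - ⅔*3)² = (-2 - 2)² = (-4)² = 16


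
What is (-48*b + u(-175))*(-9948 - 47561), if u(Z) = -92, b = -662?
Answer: -1822115156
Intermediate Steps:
(-48*b + u(-175))*(-9948 - 47561) = (-48*(-662) - 92)*(-9948 - 47561) = (31776 - 92)*(-57509) = 31684*(-57509) = -1822115156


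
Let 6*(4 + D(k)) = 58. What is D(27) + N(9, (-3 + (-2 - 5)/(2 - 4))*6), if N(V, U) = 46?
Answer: 155/3 ≈ 51.667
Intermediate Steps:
D(k) = 17/3 (D(k) = -4 + (1/6)*58 = -4 + 29/3 = 17/3)
D(27) + N(9, (-3 + (-2 - 5)/(2 - 4))*6) = 17/3 + 46 = 155/3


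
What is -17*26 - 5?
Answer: -447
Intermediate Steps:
-17*26 - 5 = -442 - 5 = -447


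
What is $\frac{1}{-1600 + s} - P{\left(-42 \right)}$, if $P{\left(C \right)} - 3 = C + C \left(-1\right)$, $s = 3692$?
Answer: $- \frac{6275}{2092} \approx -2.9995$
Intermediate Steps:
$P{\left(C \right)} = 3$ ($P{\left(C \right)} = 3 + \left(C + C \left(-1\right)\right) = 3 + \left(C - C\right) = 3 + 0 = 3$)
$\frac{1}{-1600 + s} - P{\left(-42 \right)} = \frac{1}{-1600 + 3692} - 3 = \frac{1}{2092} - 3 = - \frac{6275}{2092}$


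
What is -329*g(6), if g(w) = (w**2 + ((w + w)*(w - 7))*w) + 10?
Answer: 8554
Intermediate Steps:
g(w) = 10 + w**2 + 2*w**2*(-7 + w) (g(w) = (w**2 + ((2*w)*(-7 + w))*w) + 10 = (w**2 + (2*w*(-7 + w))*w) + 10 = (w**2 + 2*w**2*(-7 + w)) + 10 = 10 + w**2 + 2*w**2*(-7 + w))
-329*g(6) = -329*(10 - 13*6**2 + 2*6**3) = -329*(10 - 13*36 + 2*216) = -329*(10 - 468 + 432) = -329*(-26) = 8554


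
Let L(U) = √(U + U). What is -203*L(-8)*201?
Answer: -163212*I ≈ -1.6321e+5*I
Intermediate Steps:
L(U) = √2*√U (L(U) = √(2*U) = √2*√U)
-203*L(-8)*201 = -203*√2*√(-8)*201 = -203*√2*2*I*√2*201 = -812*I*201 = -163212*I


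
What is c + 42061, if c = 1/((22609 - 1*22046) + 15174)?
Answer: 661913958/15737 ≈ 42061.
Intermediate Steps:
c = 1/15737 (c = 1/((22609 - 22046) + 15174) = 1/(563 + 15174) = 1/15737 ≈ 6.3544e-5)
c + 42061 = 1/15737 + 42061 = 661913958/15737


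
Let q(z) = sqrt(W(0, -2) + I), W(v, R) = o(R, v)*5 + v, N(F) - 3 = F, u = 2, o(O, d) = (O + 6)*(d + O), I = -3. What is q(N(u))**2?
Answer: -43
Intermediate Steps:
o(O, d) = (6 + O)*(O + d)
N(F) = 3 + F
W(v, R) = 5*R**2 + 30*R + 31*v + 5*R*v (W(v, R) = (R**2 + 6*R + 6*v + R*v)*5 + v = (5*R**2 + 30*R + 30*v + 5*R*v) + v = 5*R**2 + 30*R + 31*v + 5*R*v)
q(z) = I*sqrt(43) (q(z) = sqrt((5*(-2)**2 + 30*(-2) + 31*0 + 5*(-2)*0) - 3) = sqrt((5*4 - 60 + 0 + 0) - 3) = sqrt((20 - 60 + 0 + 0) - 3) = sqrt(-40 - 3) = sqrt(-43) = I*sqrt(43))
q(N(u))**2 = (I*sqrt(43))**2 = -43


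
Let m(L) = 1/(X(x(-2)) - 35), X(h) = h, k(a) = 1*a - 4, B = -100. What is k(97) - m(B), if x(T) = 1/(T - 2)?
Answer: 13117/141 ≈ 93.028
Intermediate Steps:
x(T) = 1/(-2 + T)
k(a) = -4 + a (k(a) = a - 4 = -4 + a)
m(L) = -4/141 (m(L) = 1/(1/(-2 - 2) - 35) = 1/(1/(-4) - 35) = 1/(-1/4 - 35) = 1/(-141/4) = -4/141)
k(97) - m(B) = (-4 + 97) - 1*(-4/141) = 93 + 4/141 = 13117/141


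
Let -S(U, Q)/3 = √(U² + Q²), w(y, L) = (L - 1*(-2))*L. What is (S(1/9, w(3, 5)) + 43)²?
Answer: (129 - √99226)²/9 ≈ 3844.1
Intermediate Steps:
w(y, L) = L*(2 + L) (w(y, L) = (L + 2)*L = (2 + L)*L = L*(2 + L))
S(U, Q) = -3*√(Q² + U²) (S(U, Q) = -3*√(U² + Q²) = -3*√(Q² + U²))
(S(1/9, w(3, 5)) + 43)² = (-3*√((5*(2 + 5))² + (1/9)²) + 43)² = (-3*√((5*7)² + (⅑)²) + 43)² = (-3*√(35² + 1/81) + 43)² = (-3*√(1225 + 1/81) + 43)² = (-√99226/3 + 43)² = (43 - √99226/3)²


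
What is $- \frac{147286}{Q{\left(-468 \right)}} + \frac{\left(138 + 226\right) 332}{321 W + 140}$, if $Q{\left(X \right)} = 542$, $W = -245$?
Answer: $- \frac{830584789}{3039265} \approx -273.28$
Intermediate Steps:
$- \frac{147286}{Q{\left(-468 \right)}} + \frac{\left(138 + 226\right) 332}{321 W + 140} = - \frac{147286}{542} + \frac{\left(138 + 226\right) 332}{321 \left(-245\right) + 140} = \left(-147286\right) \frac{1}{542} + \frac{364 \cdot 332}{-78645 + 140} = - \frac{73643}{271} + \frac{120848}{-78505} = - \frac{73643}{271} + 120848 \left(- \frac{1}{78505}\right) = - \frac{73643}{271} - \frac{17264}{11215} = - \frac{830584789}{3039265}$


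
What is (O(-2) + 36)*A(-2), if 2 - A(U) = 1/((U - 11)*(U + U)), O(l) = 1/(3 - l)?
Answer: 18643/260 ≈ 71.704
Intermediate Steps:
A(U) = 2 - 1/(2*U*(-11 + U)) (A(U) = 2 - 1/((U - 11)*(U + U)) = 2 - 1/((-11 + U)*(2*U)) = 2 - 1/(2*U*(-11 + U)))
(O(-2) + 36)*A(-2) = (-1/(-3 - 2) + 36)*((1/2)*(-1 - 44*(-2) + 4*(-2)**2)/(-2*(-11 - 2))) = (-1/(-5) + 36)*((1/2)*(-1/2)*(-1 + 88 + 4*4)/(-13)) = (-1*(-1/5) + 36)*((1/2)*(-1/2)*(-1/13)*(-1 + 88 + 16)) = (1/5 + 36)*((1/2)*(-1/2)*(-1/13)*103) = (181/5)*(103/52) = 18643/260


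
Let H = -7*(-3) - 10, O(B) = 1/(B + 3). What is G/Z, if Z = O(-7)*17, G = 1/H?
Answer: -4/187 ≈ -0.021390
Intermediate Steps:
O(B) = 1/(3 + B)
H = 11 (H = 21 - 10 = 11)
G = 1/11 ≈ 0.090909
Z = -17/4 (Z = 17/(3 - 7) = 17/(-4) = -1/4*17 = -17/4 ≈ -4.2500)
G/Z = 1/(11*(-17/4)) = (1/11)*(-4/17) = -4/187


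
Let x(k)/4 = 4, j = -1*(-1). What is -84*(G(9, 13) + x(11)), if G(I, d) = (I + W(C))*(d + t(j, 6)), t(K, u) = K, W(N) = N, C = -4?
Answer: -7224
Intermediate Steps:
j = 1
x(k) = 16 (x(k) = 4*4 = 16)
G(I, d) = (1 + d)*(-4 + I) (G(I, d) = (I - 4)*(d + 1) = (-4 + I)*(1 + d) = (1 + d)*(-4 + I))
-84*(G(9, 13) + x(11)) = -84*((-4 + 9 - 4*13 + 9*13) + 16) = -84*((-4 + 9 - 52 + 117) + 16) = -84*(70 + 16) = -84*86 = -7224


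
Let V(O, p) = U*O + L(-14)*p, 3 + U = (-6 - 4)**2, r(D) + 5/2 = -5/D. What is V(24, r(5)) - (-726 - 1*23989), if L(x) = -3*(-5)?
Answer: 53981/2 ≈ 26991.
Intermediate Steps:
L(x) = 15
r(D) = -5/2 - 5/D
U = 97 (U = -3 + (-6 - 4)**2 = -3 + (-10)**2 = -3 + 100 = 97)
V(O, p) = 15*p + 97*O (V(O, p) = 97*O + 15*p = 15*p + 97*O)
V(24, r(5)) - (-726 - 1*23989) = (15*(-5/2 - 5/5) + 97*24) - (-726 - 1*23989) = (15*(-5/2 - 5*1/5) + 2328) - (-726 - 23989) = (15*(-5/2 - 1) + 2328) - 1*(-24715) = (15*(-7/2) + 2328) + 24715 = (-105/2 + 2328) + 24715 = 4551/2 + 24715 = 53981/2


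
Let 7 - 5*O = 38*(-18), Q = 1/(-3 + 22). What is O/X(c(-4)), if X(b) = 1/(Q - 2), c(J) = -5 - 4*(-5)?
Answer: -25567/95 ≈ -269.13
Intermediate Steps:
Q = 1/19 ≈ 0.052632
c(J) = 15 (c(J) = -5 + 20 = 15)
O = 691/5 (O = 7/5 - 38*(-18)/5 = 7/5 - ⅕*(-684) = 7/5 + 684/5 = 691/5 ≈ 138.20)
X(b) = -19/37 (X(b) = 1/(1/19 - 2) = 1/(-37/19) = -19/37)
O/X(c(-4)) = 691/(5*(-19/37)) = (691/5)*(-37/19) = -25567/95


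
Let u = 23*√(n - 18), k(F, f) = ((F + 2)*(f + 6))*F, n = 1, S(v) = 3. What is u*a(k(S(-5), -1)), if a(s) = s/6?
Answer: 575*I*√17/2 ≈ 1185.4*I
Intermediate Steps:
k(F, f) = F*(2 + F)*(6 + f) (k(F, f) = ((2 + F)*(6 + f))*F = F*(2 + F)*(6 + f))
a(s) = s/6 (a(s) = s*(⅙) = s/6)
u = 23*I*√17 (u = 23*√(1 - 18) = 23*√(-17) = 23*(I*√17) = 23*I*√17 ≈ 94.831*I)
u*a(k(S(-5), -1)) = (23*I*√17)*((3*(12 + 2*(-1) + 6*3 + 3*(-1)))/6) = (23*I*√17)*((3*(12 - 2 + 18 - 3))/6) = (23*I*√17)*((3*25)/6) = (23*I*√17)*((⅙)*75) = (23*I*√17)*(25/2) = 575*I*√17/2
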